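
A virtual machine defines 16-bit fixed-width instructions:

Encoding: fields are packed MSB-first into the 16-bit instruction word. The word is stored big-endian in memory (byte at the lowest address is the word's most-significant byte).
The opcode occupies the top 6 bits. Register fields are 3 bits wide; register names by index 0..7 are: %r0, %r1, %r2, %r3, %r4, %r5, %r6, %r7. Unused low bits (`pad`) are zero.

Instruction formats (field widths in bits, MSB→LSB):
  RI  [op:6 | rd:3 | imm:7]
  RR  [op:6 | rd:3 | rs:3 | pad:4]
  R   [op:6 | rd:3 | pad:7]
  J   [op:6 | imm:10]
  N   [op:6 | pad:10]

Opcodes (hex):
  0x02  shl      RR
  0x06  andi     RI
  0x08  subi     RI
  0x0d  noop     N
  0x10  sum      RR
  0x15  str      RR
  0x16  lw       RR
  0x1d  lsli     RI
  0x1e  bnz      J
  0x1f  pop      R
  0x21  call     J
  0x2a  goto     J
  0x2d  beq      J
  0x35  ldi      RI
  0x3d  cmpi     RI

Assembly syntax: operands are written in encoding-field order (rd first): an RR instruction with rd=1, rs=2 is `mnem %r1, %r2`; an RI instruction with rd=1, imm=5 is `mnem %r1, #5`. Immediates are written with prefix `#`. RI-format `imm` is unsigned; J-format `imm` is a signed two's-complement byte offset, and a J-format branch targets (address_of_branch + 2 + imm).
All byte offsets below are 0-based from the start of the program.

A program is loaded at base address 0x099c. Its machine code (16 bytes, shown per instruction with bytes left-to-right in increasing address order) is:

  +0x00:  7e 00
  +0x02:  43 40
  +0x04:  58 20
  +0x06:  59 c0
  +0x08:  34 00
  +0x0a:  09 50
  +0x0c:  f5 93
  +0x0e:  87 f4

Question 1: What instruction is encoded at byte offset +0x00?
@+00  big-endian(7e 00) = 0x7e00
  op=0x7e00>>10=0x1f ⇒ pop (R)
  rd: (w>>7)&0x7=0x4 → %r4

pop %r4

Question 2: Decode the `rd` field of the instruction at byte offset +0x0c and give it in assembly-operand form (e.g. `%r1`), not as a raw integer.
%r3

@+0c  big-endian(f5 93) = 0xf593
  op=0xf593>>10=0x3d ⇒ cmpi (RI)
  rd: (w>>7)&0x7=0x3 → %r3
  imm: (w>>0)&0x7f=0x13 → #19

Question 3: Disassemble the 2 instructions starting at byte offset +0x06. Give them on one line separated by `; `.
lw %r3, %r4; noop

@+06  big-endian(59 c0) = 0x59c0
  top 6b → 0x16 → lw [RR]
  rd: (w>>7)&0x7=0x3 → %r3
  rs: (w>>4)&0x7=0x4 → %r4
@+08  big-endian(34 00) = 0x3400
  top 6b → 0xd → noop [N]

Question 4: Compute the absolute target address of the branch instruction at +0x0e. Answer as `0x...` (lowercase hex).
off 0x0e: read 87 f4 as big → 0x87f4
  opcode bits[15:10]=0x21: call/J
  imm: (w>>0)&0x3ff=0x3f4 (s10→-12) → #-12
  target = base 0x099c + off 0x0e + 2 + imm -12 = 0x09a0

0x09a0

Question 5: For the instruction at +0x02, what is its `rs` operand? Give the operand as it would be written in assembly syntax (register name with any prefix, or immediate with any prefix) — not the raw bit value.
%r4

+0x02: 43 40 ⇒ word 0x4340 (big)
  top 6b → 0x10 → sum [RR]
  [9:7] rd=6 = %r6
  [6:4] rs=4 = %r4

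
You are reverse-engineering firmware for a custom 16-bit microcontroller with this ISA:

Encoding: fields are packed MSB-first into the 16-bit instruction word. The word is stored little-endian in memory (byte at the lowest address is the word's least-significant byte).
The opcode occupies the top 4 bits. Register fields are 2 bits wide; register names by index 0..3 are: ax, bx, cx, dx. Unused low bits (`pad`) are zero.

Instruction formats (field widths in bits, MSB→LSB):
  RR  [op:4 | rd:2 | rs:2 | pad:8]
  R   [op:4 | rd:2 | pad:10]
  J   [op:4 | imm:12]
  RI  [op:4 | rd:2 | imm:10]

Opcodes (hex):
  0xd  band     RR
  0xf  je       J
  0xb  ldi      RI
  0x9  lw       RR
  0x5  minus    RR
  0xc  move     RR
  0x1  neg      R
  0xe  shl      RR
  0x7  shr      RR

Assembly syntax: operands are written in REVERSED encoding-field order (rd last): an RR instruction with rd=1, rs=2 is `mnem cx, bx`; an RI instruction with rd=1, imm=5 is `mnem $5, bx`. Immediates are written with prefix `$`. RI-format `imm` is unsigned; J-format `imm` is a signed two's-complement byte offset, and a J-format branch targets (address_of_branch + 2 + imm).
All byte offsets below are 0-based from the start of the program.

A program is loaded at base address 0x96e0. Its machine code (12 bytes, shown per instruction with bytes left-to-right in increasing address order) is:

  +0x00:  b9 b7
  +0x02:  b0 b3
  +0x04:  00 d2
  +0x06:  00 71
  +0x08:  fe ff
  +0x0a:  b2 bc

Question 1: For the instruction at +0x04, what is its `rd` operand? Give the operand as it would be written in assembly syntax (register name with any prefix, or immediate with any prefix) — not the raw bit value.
[04] 00 d2 → 0xd200
  opcode bits[15:12]=0xd: band/RR
  [11:10] rd=0 = ax
  [9:8] rs=2 = cx

ax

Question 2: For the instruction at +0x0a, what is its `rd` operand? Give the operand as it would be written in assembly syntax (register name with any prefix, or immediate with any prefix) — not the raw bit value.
dx

+0x0a: b2 bc ⇒ word 0xbcb2 (little)
  opcode bits[15:12]=0xb: ldi/RI
  [11:10] rd=3 = dx
  [9:0] imm=178 = $178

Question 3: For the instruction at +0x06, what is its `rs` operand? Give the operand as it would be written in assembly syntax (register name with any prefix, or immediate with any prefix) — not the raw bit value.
+0x06: 00 71 ⇒ word 0x7100 (little)
  op=0x7100>>12=0x7 ⇒ shr (RR)
  [11:10] rd=0 = ax
  [9:8] rs=1 = bx

bx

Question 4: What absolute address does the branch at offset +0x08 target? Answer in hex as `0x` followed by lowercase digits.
0x96e8

+0x08: fe ff ⇒ word 0xfffe (little)
  top 4b → 0xf → je [J]
  imm: (w>>0)&0xfff=0xffe (s12→-2) → $-2
  target = base 0x96e0 + off 0x08 + 2 + imm -2 = 0x96e8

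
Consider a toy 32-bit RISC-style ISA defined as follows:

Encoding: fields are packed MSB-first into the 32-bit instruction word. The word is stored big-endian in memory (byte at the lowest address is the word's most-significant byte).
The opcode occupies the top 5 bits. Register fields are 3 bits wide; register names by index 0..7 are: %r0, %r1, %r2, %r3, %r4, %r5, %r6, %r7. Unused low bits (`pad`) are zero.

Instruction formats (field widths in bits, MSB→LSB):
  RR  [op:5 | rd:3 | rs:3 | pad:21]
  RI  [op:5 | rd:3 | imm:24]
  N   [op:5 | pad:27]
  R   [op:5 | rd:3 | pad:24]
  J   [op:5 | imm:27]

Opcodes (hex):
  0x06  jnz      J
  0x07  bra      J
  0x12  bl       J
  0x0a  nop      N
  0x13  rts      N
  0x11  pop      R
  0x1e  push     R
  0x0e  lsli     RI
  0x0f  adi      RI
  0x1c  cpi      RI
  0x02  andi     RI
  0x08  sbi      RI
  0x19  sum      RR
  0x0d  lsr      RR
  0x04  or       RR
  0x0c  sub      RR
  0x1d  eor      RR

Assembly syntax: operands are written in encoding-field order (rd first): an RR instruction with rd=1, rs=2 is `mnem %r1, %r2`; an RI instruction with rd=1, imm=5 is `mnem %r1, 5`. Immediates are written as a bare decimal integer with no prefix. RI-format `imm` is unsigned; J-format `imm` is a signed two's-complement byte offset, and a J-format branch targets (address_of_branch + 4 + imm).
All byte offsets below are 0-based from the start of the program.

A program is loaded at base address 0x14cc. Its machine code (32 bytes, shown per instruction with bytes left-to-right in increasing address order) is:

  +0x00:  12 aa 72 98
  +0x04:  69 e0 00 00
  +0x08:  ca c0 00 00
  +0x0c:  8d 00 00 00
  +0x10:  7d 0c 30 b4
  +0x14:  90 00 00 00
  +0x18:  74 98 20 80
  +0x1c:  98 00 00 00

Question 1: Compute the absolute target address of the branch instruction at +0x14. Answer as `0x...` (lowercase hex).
[14] 90 00 00 00 → 0x90000000
  op=0x90000000>>27=0x12 ⇒ bl (J)
  imm: (w>>0)&0x7ffffff=0x0 → 0
  target = base 0x14cc + off 0x14 + 4 + imm 0 = 0x14e4

0x14e4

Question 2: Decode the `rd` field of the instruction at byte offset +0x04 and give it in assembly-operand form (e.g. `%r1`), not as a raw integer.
%r1

off 0x04: read 69 e0 00 00 as big → 0x69e00000
  op=0x69e00000>>27=0xd ⇒ lsr (RR)
  rd: (w>>24)&0x7=0x1 → %r1
  rs: (w>>21)&0x7=0x7 → %r7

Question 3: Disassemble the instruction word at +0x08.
[08] ca c0 00 00 → 0xcac00000
  opcode bits[31:27]=0x19: sum/RR
  [26:24] rd=2 = %r2
  [23:21] rs=6 = %r6

sum %r2, %r6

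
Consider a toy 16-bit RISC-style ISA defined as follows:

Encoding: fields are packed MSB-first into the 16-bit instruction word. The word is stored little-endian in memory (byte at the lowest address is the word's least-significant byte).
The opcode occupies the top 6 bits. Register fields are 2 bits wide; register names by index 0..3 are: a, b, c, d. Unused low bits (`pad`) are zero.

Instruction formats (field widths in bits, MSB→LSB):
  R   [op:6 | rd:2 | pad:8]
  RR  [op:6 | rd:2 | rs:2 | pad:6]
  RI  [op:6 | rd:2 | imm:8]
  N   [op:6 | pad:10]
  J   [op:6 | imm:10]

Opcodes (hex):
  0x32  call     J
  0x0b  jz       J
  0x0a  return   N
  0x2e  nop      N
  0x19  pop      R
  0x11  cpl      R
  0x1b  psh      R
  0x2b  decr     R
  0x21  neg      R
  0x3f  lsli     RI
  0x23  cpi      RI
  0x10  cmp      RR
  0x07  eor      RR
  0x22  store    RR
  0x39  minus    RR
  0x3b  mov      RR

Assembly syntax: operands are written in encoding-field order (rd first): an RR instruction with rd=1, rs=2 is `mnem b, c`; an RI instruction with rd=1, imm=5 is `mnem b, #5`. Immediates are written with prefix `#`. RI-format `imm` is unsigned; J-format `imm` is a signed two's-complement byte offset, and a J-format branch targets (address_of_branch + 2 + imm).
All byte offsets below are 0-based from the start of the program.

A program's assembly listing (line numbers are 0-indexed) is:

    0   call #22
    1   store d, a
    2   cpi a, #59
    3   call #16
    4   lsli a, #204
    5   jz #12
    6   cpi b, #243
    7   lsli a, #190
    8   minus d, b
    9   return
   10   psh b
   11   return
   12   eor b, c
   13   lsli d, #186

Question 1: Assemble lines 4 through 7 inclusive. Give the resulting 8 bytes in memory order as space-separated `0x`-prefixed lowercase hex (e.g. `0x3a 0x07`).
line 4 (lsli): pack op=0x3f:6|rd=0:2|imm=204:8 = 0xfccc; little→ cc fc
line 5 (jz): pack op=0xb:6|imm=12:10 = 0x2c0c; little→ 0c 2c
line 6 (cpi): pack op=0x23:6|rd=1:2|imm=243:8 = 0x8df3; little→ f3 8d
line 7 (lsli): pack op=0x3f:6|rd=0:2|imm=190:8 = 0xfcbe; little→ be fc

0xcc 0xfc 0x0c 0x2c 0xf3 0x8d 0xbe 0xfc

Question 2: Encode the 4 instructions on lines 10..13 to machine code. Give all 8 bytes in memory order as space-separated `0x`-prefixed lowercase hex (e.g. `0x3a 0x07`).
10. psh fields op=0x1b:6|rd=1:2|pad=0:8 → word 6d00h → 00 6d
11. return fields op=0xa:6|pad=0:10 → word 2800h → 00 28
12. eor fields op=0x7:6|rd=1:2|rs=2:2|pad=0:6 → word 1d80h → 80 1d
13. lsli fields op=0x3f:6|rd=3:2|imm=186:8 → word ffbah → ba ff

0x00 0x6d 0x00 0x28 0x80 0x1d 0xba 0xff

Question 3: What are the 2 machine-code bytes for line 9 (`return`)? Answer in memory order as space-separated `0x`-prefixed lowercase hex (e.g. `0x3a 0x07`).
L9: return op=0xa:6|pad=0:10 ⇒ 0x2800 ⇒ little 00 28

0x00 0x28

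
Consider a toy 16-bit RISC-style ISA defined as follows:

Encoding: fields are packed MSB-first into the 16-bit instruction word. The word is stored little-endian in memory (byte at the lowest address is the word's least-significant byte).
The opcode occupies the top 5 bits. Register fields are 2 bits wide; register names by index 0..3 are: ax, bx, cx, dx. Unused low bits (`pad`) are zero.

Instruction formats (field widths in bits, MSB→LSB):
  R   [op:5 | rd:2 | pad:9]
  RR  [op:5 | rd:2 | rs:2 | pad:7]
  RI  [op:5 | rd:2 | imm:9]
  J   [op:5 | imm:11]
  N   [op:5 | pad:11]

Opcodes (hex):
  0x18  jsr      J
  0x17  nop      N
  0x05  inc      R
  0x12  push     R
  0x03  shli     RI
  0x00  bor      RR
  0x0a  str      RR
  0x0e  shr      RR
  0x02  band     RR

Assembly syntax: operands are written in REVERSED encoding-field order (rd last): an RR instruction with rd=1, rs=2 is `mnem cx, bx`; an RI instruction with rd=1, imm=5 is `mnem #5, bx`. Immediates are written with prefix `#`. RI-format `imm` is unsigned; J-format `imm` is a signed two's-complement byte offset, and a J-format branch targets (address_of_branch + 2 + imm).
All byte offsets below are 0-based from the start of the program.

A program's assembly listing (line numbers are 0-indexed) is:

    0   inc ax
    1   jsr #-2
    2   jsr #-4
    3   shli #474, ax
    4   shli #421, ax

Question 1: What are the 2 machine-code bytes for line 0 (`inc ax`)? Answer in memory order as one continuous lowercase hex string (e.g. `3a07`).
0028

0. inc fields op=0x5:5|rd=0:2|pad=0:9 → word 2800h → 00 28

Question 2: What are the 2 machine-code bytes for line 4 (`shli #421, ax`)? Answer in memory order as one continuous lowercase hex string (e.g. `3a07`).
a519

4. shli fields op=0x3:5|rd=0:2|imm=421:9 → word 19a5h → a5 19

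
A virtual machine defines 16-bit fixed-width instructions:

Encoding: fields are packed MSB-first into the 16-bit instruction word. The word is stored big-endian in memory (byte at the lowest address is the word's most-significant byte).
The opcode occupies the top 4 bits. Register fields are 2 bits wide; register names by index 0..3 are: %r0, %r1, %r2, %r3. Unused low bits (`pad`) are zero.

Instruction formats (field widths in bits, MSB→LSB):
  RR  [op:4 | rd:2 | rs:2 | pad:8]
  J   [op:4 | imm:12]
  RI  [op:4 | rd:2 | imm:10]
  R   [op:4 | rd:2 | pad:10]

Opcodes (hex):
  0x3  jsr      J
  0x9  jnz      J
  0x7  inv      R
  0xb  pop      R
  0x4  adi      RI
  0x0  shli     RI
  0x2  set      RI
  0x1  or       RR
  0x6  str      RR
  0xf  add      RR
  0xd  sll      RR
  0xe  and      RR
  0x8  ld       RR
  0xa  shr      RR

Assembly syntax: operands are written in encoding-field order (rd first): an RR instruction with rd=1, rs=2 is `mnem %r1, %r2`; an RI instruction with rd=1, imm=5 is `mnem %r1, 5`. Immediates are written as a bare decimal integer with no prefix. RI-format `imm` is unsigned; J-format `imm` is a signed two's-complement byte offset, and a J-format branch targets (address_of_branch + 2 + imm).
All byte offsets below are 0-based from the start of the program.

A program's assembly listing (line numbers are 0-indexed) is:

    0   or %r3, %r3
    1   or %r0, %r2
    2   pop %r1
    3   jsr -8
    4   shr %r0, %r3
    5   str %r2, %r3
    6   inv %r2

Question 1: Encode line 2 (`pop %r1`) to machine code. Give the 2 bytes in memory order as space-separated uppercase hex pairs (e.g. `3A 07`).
B4 00

L2: pop op=0xb:4|rd=1:2|pad=0:10 ⇒ 0xb400 ⇒ big b4 00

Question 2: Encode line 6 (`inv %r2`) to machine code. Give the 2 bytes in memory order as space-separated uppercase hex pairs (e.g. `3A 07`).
6. inv fields op=0x7:4|rd=2:2|pad=0:10 → word 7800h → 78 00

78 00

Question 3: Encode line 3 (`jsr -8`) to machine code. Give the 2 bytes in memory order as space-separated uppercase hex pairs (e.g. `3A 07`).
L3: jsr op=0x3:4|imm=-8:12 ⇒ 0x3ff8 ⇒ big 3f f8

3F F8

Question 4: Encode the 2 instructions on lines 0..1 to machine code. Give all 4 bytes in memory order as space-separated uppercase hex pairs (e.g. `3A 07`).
1F 00 12 00

0. or fields op=0x1:4|rd=3:2|rs=3:2|pad=0:8 → word 1f00h → 1f 00
1. or fields op=0x1:4|rd=0:2|rs=2:2|pad=0:8 → word 1200h → 12 00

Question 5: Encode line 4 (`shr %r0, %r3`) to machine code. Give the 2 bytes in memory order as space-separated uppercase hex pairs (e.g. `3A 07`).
A3 00

4. shr fields op=0xa:4|rd=0:2|rs=3:2|pad=0:8 → word a300h → a3 00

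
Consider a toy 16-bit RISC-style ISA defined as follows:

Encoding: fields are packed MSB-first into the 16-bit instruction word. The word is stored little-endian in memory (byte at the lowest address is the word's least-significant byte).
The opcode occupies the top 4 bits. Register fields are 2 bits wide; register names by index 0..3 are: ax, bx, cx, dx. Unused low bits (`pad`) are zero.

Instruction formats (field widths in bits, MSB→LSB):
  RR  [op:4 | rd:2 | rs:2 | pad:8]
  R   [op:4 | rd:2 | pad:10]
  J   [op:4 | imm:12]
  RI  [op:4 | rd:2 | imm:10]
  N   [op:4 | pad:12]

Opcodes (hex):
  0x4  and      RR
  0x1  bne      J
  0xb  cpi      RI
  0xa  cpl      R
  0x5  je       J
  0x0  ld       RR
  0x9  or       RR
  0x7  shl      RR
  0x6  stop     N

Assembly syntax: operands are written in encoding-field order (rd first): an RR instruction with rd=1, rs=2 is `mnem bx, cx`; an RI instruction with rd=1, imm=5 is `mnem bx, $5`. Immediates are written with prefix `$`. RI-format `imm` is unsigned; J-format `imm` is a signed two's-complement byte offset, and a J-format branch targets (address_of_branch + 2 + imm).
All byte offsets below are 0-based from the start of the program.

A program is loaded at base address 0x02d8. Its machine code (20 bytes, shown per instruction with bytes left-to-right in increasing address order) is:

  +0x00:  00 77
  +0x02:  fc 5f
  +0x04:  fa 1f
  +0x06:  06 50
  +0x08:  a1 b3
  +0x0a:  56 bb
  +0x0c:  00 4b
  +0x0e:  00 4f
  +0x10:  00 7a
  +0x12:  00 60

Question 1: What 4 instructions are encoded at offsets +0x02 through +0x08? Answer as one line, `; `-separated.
je $-4; bne $-6; je $6; cpi ax, $929

@+02  little-endian(fc 5f) = 0x5ffc
  op=0x5ffc>>12=0x5 ⇒ je (J)
  [11:0] imm=4092 (s12→-4) = $-4
@+04  little-endian(fa 1f) = 0x1ffa
  op=0x1ffa>>12=0x1 ⇒ bne (J)
  [11:0] imm=4090 (s12→-6) = $-6
@+06  little-endian(06 50) = 0x5006
  op=0x5006>>12=0x5 ⇒ je (J)
  [11:0] imm=6 = $6
@+08  little-endian(a1 b3) = 0xb3a1
  op=0xb3a1>>12=0xb ⇒ cpi (RI)
  [11:10] rd=0 = ax
  [9:0] imm=929 = $929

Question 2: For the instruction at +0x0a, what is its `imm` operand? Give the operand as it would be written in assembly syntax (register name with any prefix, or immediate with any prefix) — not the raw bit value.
$854

+0x0a: 56 bb ⇒ word 0xbb56 (little)
  top 4b → 0xb → cpi [RI]
  rd@[11:10]=0x2 ⇒ cx
  imm@[9:0]=0x356 ⇒ $854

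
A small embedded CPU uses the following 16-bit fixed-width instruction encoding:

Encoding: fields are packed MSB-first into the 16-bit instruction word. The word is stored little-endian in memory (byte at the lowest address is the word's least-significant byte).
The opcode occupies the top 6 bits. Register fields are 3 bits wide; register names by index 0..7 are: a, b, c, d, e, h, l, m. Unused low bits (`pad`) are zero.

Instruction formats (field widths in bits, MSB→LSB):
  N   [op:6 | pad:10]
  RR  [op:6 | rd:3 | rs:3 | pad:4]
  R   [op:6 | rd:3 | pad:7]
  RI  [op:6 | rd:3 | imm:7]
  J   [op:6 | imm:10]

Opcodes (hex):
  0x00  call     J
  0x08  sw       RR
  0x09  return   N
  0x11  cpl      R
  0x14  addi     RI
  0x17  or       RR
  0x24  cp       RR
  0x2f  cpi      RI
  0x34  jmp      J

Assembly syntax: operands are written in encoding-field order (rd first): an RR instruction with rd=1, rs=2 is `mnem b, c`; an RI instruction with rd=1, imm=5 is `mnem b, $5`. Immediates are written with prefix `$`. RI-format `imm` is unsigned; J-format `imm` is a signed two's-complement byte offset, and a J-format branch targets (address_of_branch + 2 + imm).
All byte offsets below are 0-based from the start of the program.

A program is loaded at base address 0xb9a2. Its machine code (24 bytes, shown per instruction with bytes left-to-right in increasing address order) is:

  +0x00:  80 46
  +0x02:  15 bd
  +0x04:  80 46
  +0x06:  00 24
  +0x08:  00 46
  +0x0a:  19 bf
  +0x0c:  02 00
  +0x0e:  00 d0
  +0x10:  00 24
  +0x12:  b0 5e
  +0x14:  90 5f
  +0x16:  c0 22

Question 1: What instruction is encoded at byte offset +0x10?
+0x10: 00 24 ⇒ word 0x2400 (little)
  opcode bits[15:10]=0x9: return/N

return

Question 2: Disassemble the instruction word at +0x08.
off 0x08: read 00 46 as little → 0x4600
  opcode bits[15:10]=0x11: cpl/R
  rd@[9:7]=0x4 ⇒ e

cpl e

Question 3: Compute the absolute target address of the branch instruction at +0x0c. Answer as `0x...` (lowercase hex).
0xb9b2

@+0c  little-endian(02 00) = 0x0002
  top 6b → 0x0 → call [J]
  [9:0] imm=2 = $2
  target = base 0xb9a2 + off 0x0c + 2 + imm 2 = 0xb9b2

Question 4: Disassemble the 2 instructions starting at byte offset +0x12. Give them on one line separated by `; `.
+0x12: b0 5e ⇒ word 0x5eb0 (little)
  top 6b → 0x17 → or [RR]
  rd@[9:7]=0x5 ⇒ h
  rs@[6:4]=0x3 ⇒ d
+0x14: 90 5f ⇒ word 0x5f90 (little)
  top 6b → 0x17 → or [RR]
  rd@[9:7]=0x7 ⇒ m
  rs@[6:4]=0x1 ⇒ b

or h, d; or m, b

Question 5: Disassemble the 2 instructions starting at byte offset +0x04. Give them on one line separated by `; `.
off 0x04: read 80 46 as little → 0x4680
  op=0x4680>>10=0x11 ⇒ cpl (R)
  [9:7] rd=5 = h
off 0x06: read 00 24 as little → 0x2400
  op=0x2400>>10=0x9 ⇒ return (N)

cpl h; return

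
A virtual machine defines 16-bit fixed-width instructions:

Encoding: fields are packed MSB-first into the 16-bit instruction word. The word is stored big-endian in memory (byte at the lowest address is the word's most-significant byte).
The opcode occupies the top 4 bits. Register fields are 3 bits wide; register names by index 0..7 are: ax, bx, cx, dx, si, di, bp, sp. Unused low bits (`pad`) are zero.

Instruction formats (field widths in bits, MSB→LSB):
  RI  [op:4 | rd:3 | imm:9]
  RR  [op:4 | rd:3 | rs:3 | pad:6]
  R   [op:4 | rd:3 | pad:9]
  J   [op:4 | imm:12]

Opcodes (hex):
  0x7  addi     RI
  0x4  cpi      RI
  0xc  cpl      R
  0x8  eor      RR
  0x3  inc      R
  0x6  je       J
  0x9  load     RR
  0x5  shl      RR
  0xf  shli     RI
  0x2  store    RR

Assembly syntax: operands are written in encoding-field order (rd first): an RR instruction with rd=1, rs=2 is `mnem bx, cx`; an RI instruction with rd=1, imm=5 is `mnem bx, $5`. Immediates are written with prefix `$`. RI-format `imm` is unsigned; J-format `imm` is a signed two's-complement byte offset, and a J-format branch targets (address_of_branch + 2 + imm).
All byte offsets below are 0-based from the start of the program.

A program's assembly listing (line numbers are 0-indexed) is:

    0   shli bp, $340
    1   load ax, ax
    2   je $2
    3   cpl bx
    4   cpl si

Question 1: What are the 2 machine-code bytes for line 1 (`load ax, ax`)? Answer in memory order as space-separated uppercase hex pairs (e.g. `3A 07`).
90 00

line 1 (load): pack op=0x9:4|rd=0:3|rs=0:3|pad=0:6 = 0x9000; big→ 90 00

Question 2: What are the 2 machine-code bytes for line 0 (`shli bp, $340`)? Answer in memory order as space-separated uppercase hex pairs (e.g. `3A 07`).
FD 54

0. shli fields op=0xf:4|rd=6:3|imm=340:9 → word fd54h → fd 54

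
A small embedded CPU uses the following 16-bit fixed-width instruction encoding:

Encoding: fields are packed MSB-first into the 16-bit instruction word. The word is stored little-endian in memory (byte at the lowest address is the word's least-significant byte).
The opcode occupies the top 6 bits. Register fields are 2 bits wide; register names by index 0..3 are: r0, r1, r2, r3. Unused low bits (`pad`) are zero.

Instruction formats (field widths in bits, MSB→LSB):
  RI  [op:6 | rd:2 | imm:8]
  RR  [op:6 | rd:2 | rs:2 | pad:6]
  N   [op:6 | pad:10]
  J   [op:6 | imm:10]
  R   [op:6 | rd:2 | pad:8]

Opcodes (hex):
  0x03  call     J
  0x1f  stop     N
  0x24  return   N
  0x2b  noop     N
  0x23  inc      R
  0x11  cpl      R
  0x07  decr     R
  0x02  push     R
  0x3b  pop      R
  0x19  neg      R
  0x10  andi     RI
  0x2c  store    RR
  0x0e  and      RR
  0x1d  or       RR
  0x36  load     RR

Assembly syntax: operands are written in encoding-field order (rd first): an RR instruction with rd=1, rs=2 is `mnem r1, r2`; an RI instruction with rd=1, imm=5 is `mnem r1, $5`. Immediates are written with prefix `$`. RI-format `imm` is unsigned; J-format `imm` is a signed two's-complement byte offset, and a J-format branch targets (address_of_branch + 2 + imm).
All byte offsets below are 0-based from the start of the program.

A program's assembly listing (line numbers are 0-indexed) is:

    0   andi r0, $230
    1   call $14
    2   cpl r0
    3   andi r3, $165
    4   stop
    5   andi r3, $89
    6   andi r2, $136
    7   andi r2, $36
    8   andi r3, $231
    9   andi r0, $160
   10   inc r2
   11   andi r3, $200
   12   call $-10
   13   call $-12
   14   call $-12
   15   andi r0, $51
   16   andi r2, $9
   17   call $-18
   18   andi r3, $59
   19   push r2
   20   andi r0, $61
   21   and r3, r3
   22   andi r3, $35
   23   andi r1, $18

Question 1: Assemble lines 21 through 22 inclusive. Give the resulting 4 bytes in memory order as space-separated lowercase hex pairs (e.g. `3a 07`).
line 21 (and): pack op=0xe:6|rd=3:2|rs=3:2|pad=0:6 = 0x3bc0; little→ c0 3b
line 22 (andi): pack op=0x10:6|rd=3:2|imm=35:8 = 0x4323; little→ 23 43

c0 3b 23 43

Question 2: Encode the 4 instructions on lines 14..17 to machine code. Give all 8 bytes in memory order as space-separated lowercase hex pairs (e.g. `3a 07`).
L14: call op=0x3:6|imm=-12:10 ⇒ 0x0ff4 ⇒ little f4 0f
L15: andi op=0x10:6|rd=0:2|imm=51:8 ⇒ 0x4033 ⇒ little 33 40
L16: andi op=0x10:6|rd=2:2|imm=9:8 ⇒ 0x4209 ⇒ little 09 42
L17: call op=0x3:6|imm=-18:10 ⇒ 0x0fee ⇒ little ee 0f

f4 0f 33 40 09 42 ee 0f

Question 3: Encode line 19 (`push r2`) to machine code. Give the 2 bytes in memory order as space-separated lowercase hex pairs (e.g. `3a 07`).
19. push fields op=0x2:6|rd=2:2|pad=0:8 → word 0a00h → 00 0a

00 0a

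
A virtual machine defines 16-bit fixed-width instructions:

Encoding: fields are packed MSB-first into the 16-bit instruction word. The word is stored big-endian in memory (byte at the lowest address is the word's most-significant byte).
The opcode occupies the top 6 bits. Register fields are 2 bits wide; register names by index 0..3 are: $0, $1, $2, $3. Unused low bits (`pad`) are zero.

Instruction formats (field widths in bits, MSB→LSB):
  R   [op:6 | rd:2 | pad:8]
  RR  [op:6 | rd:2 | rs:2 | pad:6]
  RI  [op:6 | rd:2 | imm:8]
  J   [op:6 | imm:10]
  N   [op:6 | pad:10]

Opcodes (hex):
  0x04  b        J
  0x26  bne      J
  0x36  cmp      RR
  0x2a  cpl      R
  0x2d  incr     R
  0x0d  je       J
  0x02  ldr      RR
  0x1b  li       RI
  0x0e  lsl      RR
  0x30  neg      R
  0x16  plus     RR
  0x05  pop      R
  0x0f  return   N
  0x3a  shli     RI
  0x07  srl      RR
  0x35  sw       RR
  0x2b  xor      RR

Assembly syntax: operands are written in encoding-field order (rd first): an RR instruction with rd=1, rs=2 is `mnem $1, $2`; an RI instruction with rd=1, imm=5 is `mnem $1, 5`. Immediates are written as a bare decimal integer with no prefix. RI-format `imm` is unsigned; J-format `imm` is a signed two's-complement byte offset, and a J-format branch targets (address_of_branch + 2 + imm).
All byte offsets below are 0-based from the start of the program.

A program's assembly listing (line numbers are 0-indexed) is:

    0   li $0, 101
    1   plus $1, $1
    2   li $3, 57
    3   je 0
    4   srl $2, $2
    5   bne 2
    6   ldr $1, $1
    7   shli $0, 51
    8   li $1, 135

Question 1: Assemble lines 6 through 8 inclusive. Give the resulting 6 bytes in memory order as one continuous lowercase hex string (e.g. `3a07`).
L6: ldr op=0x2:6|rd=1:2|rs=1:2|pad=0:6 ⇒ 0x0940 ⇒ big 09 40
L7: shli op=0x3a:6|rd=0:2|imm=51:8 ⇒ 0xe833 ⇒ big e8 33
L8: li op=0x1b:6|rd=1:2|imm=135:8 ⇒ 0x6d87 ⇒ big 6d 87

0940e8336d87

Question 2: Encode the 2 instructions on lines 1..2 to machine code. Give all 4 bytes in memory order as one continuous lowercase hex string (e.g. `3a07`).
L1: plus op=0x16:6|rd=1:2|rs=1:2|pad=0:6 ⇒ 0x5940 ⇒ big 59 40
L2: li op=0x1b:6|rd=3:2|imm=57:8 ⇒ 0x6f39 ⇒ big 6f 39

59406f39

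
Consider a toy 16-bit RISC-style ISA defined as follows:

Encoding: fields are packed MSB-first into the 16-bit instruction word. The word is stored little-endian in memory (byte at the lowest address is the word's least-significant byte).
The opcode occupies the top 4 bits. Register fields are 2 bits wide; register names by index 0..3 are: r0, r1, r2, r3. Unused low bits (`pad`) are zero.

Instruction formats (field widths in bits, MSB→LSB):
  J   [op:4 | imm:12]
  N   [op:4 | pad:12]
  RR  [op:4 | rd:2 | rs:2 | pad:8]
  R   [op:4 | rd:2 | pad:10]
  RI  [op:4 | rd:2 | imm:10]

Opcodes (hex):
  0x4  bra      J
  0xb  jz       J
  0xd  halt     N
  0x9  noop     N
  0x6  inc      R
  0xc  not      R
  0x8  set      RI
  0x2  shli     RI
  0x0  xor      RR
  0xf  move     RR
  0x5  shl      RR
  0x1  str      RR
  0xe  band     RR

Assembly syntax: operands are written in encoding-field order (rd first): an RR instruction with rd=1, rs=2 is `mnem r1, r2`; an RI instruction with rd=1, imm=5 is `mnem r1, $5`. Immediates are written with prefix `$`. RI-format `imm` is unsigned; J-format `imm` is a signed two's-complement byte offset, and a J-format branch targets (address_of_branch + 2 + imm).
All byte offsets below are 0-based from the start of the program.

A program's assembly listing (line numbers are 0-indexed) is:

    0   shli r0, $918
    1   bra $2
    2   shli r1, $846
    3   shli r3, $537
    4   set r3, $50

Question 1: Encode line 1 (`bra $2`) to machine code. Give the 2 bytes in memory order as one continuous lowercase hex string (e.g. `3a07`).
0240

1. bra fields op=0x4:4|imm=2:12 → word 4002h → 02 40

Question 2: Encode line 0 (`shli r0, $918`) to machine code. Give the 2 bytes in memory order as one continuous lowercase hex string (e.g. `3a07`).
0. shli fields op=0x2:4|rd=0:2|imm=918:10 → word 2396h → 96 23

9623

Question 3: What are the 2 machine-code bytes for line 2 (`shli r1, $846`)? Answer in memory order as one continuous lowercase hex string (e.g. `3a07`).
4e27

L2: shli op=0x2:4|rd=1:2|imm=846:10 ⇒ 0x274e ⇒ little 4e 27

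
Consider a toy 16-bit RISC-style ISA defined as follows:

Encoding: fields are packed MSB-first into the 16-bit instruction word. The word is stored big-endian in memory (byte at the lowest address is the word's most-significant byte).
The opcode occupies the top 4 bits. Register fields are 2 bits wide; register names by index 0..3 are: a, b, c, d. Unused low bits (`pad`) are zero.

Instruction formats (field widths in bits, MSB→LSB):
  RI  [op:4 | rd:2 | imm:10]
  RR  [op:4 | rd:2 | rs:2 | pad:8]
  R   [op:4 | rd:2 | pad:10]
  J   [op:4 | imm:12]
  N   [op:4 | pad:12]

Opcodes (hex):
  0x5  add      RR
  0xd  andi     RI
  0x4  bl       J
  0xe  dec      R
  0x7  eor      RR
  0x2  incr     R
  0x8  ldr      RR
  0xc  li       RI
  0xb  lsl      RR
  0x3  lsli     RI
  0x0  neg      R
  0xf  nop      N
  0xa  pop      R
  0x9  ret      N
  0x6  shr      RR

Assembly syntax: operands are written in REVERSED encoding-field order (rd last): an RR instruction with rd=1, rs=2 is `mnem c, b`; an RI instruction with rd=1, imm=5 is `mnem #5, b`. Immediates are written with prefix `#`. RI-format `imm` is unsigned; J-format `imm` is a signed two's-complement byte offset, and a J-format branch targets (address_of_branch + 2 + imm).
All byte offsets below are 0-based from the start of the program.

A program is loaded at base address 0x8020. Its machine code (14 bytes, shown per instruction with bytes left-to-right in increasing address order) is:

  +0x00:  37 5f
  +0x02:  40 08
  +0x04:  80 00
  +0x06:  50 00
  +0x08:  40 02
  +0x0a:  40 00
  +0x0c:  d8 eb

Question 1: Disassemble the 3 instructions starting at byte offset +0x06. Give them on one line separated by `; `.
off 0x06: read 50 00 as big → 0x5000
  top 4b → 0x5 → add [RR]
  [11:10] rd=0 = a
  [9:8] rs=0 = a
off 0x08: read 40 02 as big → 0x4002
  top 4b → 0x4 → bl [J]
  [11:0] imm=2 = #2
off 0x0a: read 40 00 as big → 0x4000
  top 4b → 0x4 → bl [J]
  [11:0] imm=0 = #0

add a, a; bl #2; bl #0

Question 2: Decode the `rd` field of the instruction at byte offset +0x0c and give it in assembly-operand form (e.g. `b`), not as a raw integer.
c

[0c] d8 eb → 0xd8eb
  top 4b → 0xd → andi [RI]
  rd: (w>>10)&0x3=0x2 → c
  imm: (w>>0)&0x3ff=0xeb → #235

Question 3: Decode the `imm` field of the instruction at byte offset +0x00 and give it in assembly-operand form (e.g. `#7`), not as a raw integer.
#863

+0x00: 37 5f ⇒ word 0x375f (big)
  op=0x375f>>12=0x3 ⇒ lsli (RI)
  rd@[11:10]=0x1 ⇒ b
  imm@[9:0]=0x35f ⇒ #863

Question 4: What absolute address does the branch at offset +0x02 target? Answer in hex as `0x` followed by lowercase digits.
0x802c

off 0x02: read 40 08 as big → 0x4008
  opcode bits[15:12]=0x4: bl/J
  imm: (w>>0)&0xfff=0x8 → #8
  target = base 0x8020 + off 0x02 + 2 + imm 8 = 0x802c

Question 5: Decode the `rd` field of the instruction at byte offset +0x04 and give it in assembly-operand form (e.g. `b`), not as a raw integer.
a

off 0x04: read 80 00 as big → 0x8000
  opcode bits[15:12]=0x8: ldr/RR
  [11:10] rd=0 = a
  [9:8] rs=0 = a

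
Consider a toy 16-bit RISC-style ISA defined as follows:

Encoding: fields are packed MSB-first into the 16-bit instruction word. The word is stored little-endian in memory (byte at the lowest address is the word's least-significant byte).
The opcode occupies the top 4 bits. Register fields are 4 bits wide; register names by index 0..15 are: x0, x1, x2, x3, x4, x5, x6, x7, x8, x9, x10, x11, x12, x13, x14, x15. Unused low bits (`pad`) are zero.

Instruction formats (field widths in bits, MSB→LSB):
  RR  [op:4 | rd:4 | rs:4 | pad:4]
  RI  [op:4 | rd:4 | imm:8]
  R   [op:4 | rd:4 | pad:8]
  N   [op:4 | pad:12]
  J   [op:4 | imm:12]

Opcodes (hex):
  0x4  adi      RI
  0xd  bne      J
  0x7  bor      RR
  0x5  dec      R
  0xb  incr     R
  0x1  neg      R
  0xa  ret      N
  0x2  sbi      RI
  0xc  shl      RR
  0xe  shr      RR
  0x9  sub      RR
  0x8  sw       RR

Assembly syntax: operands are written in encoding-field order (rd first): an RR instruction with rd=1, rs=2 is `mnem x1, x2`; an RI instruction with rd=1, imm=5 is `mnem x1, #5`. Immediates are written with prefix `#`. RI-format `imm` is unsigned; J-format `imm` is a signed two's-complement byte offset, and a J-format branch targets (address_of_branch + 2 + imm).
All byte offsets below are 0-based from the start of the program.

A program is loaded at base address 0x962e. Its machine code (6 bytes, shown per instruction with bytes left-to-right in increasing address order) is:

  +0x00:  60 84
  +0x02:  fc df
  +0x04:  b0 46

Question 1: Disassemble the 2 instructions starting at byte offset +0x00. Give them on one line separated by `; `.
sw x4, x6; bne #-4

@+00  little-endian(60 84) = 0x8460
  opcode bits[15:12]=0x8: sw/RR
  rd@[11:8]=0x4 ⇒ x4
  rs@[7:4]=0x6 ⇒ x6
@+02  little-endian(fc df) = 0xdffc
  opcode bits[15:12]=0xd: bne/J
  imm@[11:0]=0xffc (s12→-4) ⇒ #-4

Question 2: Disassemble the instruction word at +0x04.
+0x04: b0 46 ⇒ word 0x46b0 (little)
  opcode bits[15:12]=0x4: adi/RI
  rd@[11:8]=0x6 ⇒ x6
  imm@[7:0]=0xb0 ⇒ #176

adi x6, #176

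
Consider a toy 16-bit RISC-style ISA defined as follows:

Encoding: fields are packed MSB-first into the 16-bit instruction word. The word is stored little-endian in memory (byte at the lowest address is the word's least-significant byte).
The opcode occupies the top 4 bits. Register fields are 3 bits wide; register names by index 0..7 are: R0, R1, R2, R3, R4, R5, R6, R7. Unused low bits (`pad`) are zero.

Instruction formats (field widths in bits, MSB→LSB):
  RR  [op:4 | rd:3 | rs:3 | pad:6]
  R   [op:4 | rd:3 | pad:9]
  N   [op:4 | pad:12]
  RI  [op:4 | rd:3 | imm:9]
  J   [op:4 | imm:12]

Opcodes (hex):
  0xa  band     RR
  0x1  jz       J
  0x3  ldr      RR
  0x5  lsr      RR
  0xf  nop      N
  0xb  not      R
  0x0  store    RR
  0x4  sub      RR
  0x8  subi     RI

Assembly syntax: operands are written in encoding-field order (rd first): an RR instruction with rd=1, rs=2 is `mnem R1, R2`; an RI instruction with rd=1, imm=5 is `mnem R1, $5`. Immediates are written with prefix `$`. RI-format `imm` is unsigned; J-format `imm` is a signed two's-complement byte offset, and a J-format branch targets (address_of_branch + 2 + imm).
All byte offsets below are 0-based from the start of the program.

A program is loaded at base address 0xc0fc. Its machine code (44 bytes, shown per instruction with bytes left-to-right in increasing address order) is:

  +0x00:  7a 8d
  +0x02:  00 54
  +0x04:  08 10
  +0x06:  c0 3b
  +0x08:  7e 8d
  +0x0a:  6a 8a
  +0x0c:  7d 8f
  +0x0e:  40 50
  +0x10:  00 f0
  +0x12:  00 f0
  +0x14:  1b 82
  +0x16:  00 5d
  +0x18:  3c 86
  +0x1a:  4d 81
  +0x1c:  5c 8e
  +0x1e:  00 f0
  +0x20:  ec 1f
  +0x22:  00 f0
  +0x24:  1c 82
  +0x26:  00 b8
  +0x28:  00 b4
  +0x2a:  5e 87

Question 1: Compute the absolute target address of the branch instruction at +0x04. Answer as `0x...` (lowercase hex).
0xc10a

[04] 08 10 → 0x1008
  op=0x1008>>12=0x1 ⇒ jz (J)
  imm@[11:0]=0x8 ⇒ $8
  target = base 0xc0fc + off 0x04 + 2 + imm 8 = 0xc10a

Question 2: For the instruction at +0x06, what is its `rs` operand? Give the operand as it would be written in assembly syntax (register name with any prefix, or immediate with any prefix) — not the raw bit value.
R7

[06] c0 3b → 0x3bc0
  top 4b → 0x3 → ldr [RR]
  rd: (w>>9)&0x7=0x5 → R5
  rs: (w>>6)&0x7=0x7 → R7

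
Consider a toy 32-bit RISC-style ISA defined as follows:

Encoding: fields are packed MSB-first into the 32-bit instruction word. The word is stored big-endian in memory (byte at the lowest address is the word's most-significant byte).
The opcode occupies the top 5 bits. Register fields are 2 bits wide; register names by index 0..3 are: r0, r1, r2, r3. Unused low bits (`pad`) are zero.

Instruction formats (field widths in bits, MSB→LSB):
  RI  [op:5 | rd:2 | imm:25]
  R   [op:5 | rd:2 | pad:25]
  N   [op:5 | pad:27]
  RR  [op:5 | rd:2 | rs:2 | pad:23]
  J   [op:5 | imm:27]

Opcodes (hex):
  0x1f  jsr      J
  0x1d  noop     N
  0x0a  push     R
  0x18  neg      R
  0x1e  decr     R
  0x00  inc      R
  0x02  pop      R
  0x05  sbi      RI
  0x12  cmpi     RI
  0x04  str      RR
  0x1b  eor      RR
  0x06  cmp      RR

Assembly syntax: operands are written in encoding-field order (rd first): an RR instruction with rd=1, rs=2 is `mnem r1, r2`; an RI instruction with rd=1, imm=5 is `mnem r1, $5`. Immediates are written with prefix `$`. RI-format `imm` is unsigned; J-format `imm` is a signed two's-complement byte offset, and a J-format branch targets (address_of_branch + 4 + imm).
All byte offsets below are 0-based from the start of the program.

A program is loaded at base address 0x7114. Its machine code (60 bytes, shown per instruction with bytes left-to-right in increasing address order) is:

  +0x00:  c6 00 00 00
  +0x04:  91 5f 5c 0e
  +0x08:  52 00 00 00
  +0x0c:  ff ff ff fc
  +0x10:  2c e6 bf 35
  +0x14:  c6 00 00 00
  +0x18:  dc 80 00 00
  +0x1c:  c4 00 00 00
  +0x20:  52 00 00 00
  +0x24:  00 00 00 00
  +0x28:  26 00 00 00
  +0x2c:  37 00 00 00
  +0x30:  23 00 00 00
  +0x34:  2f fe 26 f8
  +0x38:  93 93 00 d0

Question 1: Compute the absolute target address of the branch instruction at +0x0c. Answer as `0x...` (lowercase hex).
0x7120

@+0c  big-endian(ff ff ff fc) = 0xfffffffc
  top 5b → 0x1f → jsr [J]
  imm: (w>>0)&0x7ffffff=0x7fffffc (s27→-4) → $-4
  target = base 0x7114 + off 0x0c + 4 + imm -4 = 0x7120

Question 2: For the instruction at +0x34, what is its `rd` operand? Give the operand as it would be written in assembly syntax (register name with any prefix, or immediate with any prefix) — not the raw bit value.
@+34  big-endian(2f fe 26 f8) = 0x2ffe26f8
  opcode bits[31:27]=0x5: sbi/RI
  rd@[26:25]=0x3 ⇒ r3
  imm@[24:0]=0x1fe26f8 ⇒ $33433336

r3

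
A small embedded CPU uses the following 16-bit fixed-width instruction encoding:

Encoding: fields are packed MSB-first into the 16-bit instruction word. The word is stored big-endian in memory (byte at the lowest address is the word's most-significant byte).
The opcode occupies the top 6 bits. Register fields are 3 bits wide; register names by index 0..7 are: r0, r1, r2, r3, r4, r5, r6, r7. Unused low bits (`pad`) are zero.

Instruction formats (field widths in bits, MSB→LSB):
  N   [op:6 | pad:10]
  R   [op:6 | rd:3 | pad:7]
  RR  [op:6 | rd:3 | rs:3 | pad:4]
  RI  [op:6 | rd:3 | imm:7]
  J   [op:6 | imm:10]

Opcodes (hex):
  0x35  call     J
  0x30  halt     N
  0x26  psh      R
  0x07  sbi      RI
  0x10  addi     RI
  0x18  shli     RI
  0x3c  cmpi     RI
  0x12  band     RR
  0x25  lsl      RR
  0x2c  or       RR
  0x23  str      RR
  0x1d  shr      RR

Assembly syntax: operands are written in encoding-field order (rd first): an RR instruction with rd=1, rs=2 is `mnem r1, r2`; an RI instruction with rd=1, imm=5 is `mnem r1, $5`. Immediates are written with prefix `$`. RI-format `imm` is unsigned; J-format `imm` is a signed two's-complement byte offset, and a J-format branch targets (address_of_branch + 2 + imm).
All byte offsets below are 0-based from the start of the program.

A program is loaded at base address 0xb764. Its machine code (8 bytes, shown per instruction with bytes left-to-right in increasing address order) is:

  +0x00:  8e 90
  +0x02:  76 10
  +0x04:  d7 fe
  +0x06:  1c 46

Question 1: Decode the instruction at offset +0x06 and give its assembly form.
@+06  big-endian(1c 46) = 0x1c46
  opcode bits[15:10]=0x7: sbi/RI
  rd: (w>>7)&0x7=0x0 → r0
  imm: (w>>0)&0x7f=0x46 → $70

sbi r0, $70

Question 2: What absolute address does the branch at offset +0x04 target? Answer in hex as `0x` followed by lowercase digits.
0xb768

+0x04: d7 fe ⇒ word 0xd7fe (big)
  opcode bits[15:10]=0x35: call/J
  imm: (w>>0)&0x3ff=0x3fe (s10→-2) → $-2
  target = base 0xb764 + off 0x04 + 2 + imm -2 = 0xb768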